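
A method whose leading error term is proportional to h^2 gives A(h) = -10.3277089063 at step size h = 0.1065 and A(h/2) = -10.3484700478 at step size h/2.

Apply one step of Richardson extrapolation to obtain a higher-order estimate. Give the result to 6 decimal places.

With r = 2 the leading error scales as h^2, so the weight is 2^2 = 4.
4·(-10.3484700478) − (-10.3277089063) = -31.0661712849
Denominator 4 − 1 = 3.
Extrapolated: (-31.0661712849) / 3 = -10.3553904283
Shift from A(h/2): −0.0069203805.

-10.355390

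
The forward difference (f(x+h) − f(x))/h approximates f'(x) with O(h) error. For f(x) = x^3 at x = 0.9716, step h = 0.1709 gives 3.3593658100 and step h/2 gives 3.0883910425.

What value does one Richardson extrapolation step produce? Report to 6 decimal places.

r = 1, so 2^r = 2.
Numerator 2*A(h/2) − A(h) = 2*3.0883910425 − 3.3593658100 = 2.8174162750
R = 2.8174162750/1 = 2.8174162750
Gap between inputs: 2.710e-01; correction applied: −0.2709747675.

2.817416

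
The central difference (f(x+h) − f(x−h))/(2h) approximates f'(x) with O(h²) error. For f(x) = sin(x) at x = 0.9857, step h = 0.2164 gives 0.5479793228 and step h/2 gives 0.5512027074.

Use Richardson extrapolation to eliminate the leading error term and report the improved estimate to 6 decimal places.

Leading term ∝ h^2; use weight 4 = 2^2.
Numerator 4×A(h/2) − A(h) = 4×0.5512027074 − 0.5479793228 = 1.6568315068
R = 1.6568315068/3 = 0.5522771689
Correction |R − A(h/2)| = 1.074e-03; gap |A(h/2) − A(h)| = 3.223e-03.

0.552277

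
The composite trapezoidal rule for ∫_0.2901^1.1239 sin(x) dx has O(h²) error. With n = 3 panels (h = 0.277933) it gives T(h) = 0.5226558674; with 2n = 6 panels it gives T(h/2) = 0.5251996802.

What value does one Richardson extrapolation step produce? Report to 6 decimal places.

Error is O(h^2); halving h shrinks it by 2^2 = 4.
Top: 4(0.5251996802) − (0.5226558674) = 1.5781428534
R = 1.5781428534/3 = 0.5260476178

0.526048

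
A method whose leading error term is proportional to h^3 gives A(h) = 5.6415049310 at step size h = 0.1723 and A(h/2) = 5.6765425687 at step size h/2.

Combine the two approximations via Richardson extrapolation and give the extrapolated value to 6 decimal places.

5.681548

Method order is 3; weight 2^3 = 8.
Numerator 8*A(h/2) − A(h) = 8*5.6765425687 − 5.6415049310 = 39.7708356186
R = 39.7708356186/7 = 5.6815479455
Gap between inputs: 3.504e-02; correction applied: +0.0050053768.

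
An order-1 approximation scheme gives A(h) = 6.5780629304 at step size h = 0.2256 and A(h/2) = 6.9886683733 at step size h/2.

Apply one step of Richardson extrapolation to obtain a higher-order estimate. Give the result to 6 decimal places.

Order 1 gives 2^r = 2 and 2^r − 1 = 1.
2 × 6.9886683733 = 13.9773367466; 13.9773367466 − 6.5780629304 = 7.3992738162
(2 × 6.9886683733 − 6.5780629304)/(2 − 1) = 7.3992738162
Shift from A(h/2): +0.4106054429.

7.399274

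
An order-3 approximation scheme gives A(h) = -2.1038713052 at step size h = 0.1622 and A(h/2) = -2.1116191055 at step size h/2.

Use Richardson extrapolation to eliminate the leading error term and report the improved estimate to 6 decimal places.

-2.112726

Order 3 gives 2^r = 8 and 2^r − 1 = 7.
8·(-2.1116191055) = -16.8929528440; (-16.8929528440) − (-2.1038713052) = -14.7890815388
Denominator 8 − 1 = 7.
Result: -2.1127259341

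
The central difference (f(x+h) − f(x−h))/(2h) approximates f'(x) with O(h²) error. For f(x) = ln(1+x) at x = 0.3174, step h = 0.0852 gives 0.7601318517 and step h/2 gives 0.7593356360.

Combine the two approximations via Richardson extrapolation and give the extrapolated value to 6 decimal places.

Method order is 2; weight 2^2 = 4.
4×0.7593356360 = 3.0373425440; subtract 0.7601318517 → 2.2772106923
Divide by 2^2 − 1 = 3.
R = 2.2772106923/3 = 0.7590702308

0.759070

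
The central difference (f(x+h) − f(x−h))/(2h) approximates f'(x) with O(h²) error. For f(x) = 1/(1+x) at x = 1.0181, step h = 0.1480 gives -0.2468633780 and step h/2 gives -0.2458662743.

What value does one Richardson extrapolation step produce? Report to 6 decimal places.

r = 2: numerator weight 4, denominator 3.
4·(-0.2458662743) = -0.9834650972; subtract (-0.2468633780) → -0.7366017192
Extrapolated: (-0.7366017192) / 3 = -0.2455339064

-0.245534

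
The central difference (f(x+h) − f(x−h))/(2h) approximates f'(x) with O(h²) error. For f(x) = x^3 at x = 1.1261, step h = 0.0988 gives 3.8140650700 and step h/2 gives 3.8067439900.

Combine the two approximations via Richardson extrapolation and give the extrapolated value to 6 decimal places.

3.804304

Leading term ∝ h^2; use weight 4 = 2^2.
Weighted: 15.2269759600 − 3.8140650700 = 11.4129108900
Extrapolated: 11.4129108900 / 3 = 3.8043036300
Shift from A(h/2): −0.0024403600.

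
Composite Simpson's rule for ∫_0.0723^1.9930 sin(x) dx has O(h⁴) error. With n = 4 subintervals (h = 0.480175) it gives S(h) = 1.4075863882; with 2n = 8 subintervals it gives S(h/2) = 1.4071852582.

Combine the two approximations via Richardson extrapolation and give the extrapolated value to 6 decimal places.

1.407159

r = 4, so 2^r = 16.
16·1.4071852582 − 1.4075863882 = 21.1073777430
(16·1.4071852582 − 1.4075863882)/(16 − 1) = 1.4071585162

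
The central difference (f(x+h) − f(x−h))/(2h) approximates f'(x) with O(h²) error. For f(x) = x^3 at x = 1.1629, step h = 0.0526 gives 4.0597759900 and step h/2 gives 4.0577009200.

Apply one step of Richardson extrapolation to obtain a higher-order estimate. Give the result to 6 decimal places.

r = 2: numerator weight 4, denominator 3.
Top: 4(4.0577009200) − (4.0597759900) = 12.1710276900
Divide by 2^2 − 1 = 3.
So the Richardson estimate is 4.0570092300.

4.057009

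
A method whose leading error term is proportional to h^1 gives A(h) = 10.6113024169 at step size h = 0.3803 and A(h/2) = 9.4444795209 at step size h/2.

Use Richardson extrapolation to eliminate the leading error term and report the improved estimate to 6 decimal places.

With r = 1 the leading error scales as h^1, so the weight is 2^1 = 2.
2×9.4444795209 = 18.8889590418; 18.8889590418 − 10.6113024169 = 8.2776566249
Denominator 2 − 1 = 1.
(2×9.4444795209 − 10.6113024169)/(2 − 1) = 8.2776566249

8.277657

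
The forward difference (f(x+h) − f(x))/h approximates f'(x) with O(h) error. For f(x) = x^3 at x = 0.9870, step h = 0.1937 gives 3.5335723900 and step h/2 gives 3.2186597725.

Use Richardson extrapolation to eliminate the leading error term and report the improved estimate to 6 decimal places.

The method has order 1: 2^1 = 2.
2*3.2186597725 = 6.4373195450; subtract 3.5335723900 → 2.9037471550
Denominator 2 − 1 = 1.
So the Richardson estimate is 2.9037471550.

2.903747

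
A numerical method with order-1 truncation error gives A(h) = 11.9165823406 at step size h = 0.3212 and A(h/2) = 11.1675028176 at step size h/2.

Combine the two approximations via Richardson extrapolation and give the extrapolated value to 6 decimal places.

The method has order 1: 2^1 = 2.
A(h/2) − A(h) = 11.1675028176 − 11.9165823406 = -0.7490795230
Correction (A(h/2) − A(h))/(2 − 1) = (-0.7490795230)/1 = -0.7490795230
R = 11.1675028176 − 0.7490795230 = 10.4184232946

10.418423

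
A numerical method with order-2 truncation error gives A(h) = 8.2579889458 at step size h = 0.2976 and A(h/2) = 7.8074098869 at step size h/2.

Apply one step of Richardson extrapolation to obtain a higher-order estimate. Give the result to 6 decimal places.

With r = 2 the leading error scales as h^2, so the weight is 2^2 = 4.
4×7.8074098869 − 8.2579889458 = 22.9716506018
22.9716506018 ÷ 3 = 7.6572168673
Correction |R − A(h/2)| = 1.502e-01; gap |A(h/2) − A(h)| = 4.506e-01.

7.657217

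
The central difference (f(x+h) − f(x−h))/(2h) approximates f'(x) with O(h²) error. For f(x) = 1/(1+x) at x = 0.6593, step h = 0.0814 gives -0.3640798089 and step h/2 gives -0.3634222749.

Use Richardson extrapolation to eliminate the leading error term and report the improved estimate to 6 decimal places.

r = 2, so 2^r = 4.
Numerator 4*A(h/2) − A(h) = 4*(-0.3634222749) − (-0.3640798089) = -1.0896092907
(4*(-0.3634222749) − (-0.3640798089))/(4 − 1) = -0.3632030969
Gap between inputs: 6.575e-04; correction applied: +0.0002191780.

-0.363203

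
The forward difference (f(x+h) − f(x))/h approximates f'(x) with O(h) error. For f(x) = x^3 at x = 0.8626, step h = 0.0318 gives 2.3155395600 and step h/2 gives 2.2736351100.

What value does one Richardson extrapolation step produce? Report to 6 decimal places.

2.231731

Order 1 gives 2^r = 2 and 2^r − 1 = 1.
Weighted: 4.5472702200 − 2.3155395600 = 2.2317306600
(2*2.2736351100 − 2.3155395600)/(2 − 1) = 2.2317306600
Gap between inputs: 4.190e-02; correction applied: −0.0419044500.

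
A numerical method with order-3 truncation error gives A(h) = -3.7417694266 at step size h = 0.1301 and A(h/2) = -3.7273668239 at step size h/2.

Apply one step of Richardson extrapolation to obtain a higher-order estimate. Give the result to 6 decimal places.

-3.725309

r = 3: numerator weight 8, denominator 7.
Numerator 8*A(h/2) − A(h) = 8*(-3.7273668239) − (-3.7417694266) = -26.0771651646
R = (-26.0771651646)/7 = -3.7253093092
Gap between inputs: 1.440e-02; correction applied: +0.0020575147.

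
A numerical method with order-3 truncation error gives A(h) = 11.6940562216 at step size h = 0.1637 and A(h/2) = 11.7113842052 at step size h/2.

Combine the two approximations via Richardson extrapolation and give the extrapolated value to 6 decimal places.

The method has order 3: 2^3 = 8.
Weighted: 93.6910736416 − 11.6940562216 = 81.9970174200
Denominator 8 − 1 = 7.
81.9970174200 ÷ 7 = 11.7138596314
Gap between inputs: 1.733e-02; correction applied: +0.0024754262.

11.713860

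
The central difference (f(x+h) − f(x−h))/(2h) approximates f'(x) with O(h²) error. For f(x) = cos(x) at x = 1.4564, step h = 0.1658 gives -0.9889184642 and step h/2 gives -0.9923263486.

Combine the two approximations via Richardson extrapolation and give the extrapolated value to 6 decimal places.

-0.993462

r = 2: numerator weight 4, denominator 3.
4×(-0.9923263486) − (-0.9889184642) = -2.9803869302
(4×(-0.9923263486) − (-0.9889184642))/(4 − 1) = -0.9934623101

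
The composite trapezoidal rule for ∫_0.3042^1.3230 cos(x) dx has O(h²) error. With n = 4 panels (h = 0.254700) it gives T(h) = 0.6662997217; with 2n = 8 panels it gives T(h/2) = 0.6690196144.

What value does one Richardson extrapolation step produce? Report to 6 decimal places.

Order 2 gives 2^r = 4 and 2^r − 1 = 3.
Difference of the inputs: 0.6690196144 − 0.6662997217 = 0.0027198927
Divide by 2^2 − 1 = 3: 0.0027198927/3 = 0.0009066309
R = A(h/2) + (A(h/2) − A(h))/3 = 0.6690196144 + 0.0009066309 = 0.6699262453

0.669926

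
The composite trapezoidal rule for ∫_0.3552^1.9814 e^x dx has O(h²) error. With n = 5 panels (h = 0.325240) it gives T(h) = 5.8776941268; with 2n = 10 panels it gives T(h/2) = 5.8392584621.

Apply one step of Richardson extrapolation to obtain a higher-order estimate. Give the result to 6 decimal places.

5.826447

Method order is 2; weight 2^2 = 4.
4*5.8392584621 = 23.3570338484; 23.3570338484 − 5.8776941268 = 17.4793397216
17.4793397216 ÷ 3 = 5.8264465739
Correction |R − A(h/2)| = 1.281e-02; gap |A(h/2) − A(h)| = 3.844e-02.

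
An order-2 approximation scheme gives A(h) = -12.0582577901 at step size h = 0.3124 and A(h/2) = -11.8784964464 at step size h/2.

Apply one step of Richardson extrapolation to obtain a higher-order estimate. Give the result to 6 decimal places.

Error is O(h^2); halving h shrinks it by 2^2 = 4.
Weighted: (-47.5139857856) − (-12.0582577901) = -35.4557279955
Divide by 2^2 − 1 = 3.
Extrapolated: (-35.4557279955) / 3 = -11.8185759985

-11.818576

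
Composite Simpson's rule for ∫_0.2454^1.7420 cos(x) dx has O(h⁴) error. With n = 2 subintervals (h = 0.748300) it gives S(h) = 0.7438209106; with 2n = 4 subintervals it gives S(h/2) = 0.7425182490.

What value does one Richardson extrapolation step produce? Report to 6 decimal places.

0.742431

r = 4, so 2^r = 16.
16×0.7425182490 − 0.7438209106 = 11.1364710734
Divide by 2^4 − 1 = 15.
Result: 0.7424314049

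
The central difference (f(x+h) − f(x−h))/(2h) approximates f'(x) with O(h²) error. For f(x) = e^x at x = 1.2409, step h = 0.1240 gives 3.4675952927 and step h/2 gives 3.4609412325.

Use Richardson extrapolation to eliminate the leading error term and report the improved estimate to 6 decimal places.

Leading term ∝ h^2; use weight 4 = 2^2.
Top: 4(3.4609412325) − (3.4675952927) = 10.3761696373
Denominator 4 − 1 = 3.
(4 × 3.4609412325 − 3.4675952927)/(4 − 1) = 3.4587232124

3.458723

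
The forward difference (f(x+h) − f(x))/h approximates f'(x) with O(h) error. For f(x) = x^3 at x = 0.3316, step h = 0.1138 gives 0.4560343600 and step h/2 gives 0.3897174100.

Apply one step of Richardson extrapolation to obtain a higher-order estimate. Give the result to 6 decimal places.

Leading term ∝ h^1; use weight 2 = 2^1.
Numerator 2·A(h/2) − A(h) = 2·0.3897174100 − 0.4560343600 = 0.3234004600
Denominator 2 − 1 = 1.
Result: 0.3234004600

0.323400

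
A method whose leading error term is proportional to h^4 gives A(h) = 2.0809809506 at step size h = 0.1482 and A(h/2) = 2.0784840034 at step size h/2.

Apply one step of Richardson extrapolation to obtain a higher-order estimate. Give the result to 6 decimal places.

2.078318

r = 4: numerator weight 16, denominator 15.
16 × 2.0784840034 = 33.2557440544; subtract 2.0809809506 → 31.1747631038
Divide by 2^4 − 1 = 15.
So the Richardson estimate is 2.0783175403.
Shift from A(h/2): −0.0001664631.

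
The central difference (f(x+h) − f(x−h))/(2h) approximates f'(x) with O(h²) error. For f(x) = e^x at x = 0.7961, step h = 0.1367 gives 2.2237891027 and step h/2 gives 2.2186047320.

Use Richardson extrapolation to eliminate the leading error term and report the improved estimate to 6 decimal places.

With r = 2 the leading error scales as h^2, so the weight is 2^2 = 4.
Numerator 4×A(h/2) − A(h) = 4×2.2186047320 − 2.2237891027 = 6.6506298253
Denominator 4 − 1 = 3.
(4×2.2186047320 − 2.2237891027)/(4 − 1) = 2.2168766084
Correction |R − A(h/2)| = 1.728e-03; gap |A(h/2) − A(h)| = 5.184e-03.

2.216877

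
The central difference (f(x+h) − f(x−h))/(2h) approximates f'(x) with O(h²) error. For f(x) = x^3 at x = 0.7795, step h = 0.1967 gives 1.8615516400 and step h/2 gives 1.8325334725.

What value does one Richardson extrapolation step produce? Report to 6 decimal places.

1.822861

The method has order 2: 2^2 = 4.
Numerator 4·A(h/2) − A(h) = 4·1.8325334725 − 1.8615516400 = 5.4685822500
R = 5.4685822500/3 = 1.8228607500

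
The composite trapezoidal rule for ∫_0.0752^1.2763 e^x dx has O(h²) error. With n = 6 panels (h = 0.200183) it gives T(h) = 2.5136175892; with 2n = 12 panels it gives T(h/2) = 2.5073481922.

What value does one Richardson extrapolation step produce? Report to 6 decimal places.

2.505258

r = 2: numerator weight 4, denominator 3.
2^2×A(h/2) = 10.0293927688; minus A(h) gives 7.5157751796.
R = 7.5157751796/3 = 2.5052583932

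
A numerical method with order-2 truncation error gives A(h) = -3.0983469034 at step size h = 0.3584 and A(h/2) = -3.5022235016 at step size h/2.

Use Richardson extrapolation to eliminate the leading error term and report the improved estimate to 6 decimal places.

-3.636849

Order 2 gives 2^r = 4 and 2^r − 1 = 3.
2^2*A(h/2) = -14.0088940064; minus A(h) gives -10.9105471030.
Divide by 2^2 − 1 = 3.
(4*(-3.5022235016) − (-3.0983469034))/(4 − 1) = -3.6368490343
Correction |R − A(h/2)| = 1.346e-01; gap |A(h/2) − A(h)| = 4.039e-01.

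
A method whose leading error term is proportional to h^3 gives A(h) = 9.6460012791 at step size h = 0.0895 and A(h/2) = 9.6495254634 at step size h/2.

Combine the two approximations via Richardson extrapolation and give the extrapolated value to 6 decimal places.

9.650029

r = 3: numerator weight 8, denominator 7.
8 × 9.6495254634 = 77.1962037072; subtract 9.6460012791 → 67.5502024281
67.5502024281 ÷ 7 = 9.6500289183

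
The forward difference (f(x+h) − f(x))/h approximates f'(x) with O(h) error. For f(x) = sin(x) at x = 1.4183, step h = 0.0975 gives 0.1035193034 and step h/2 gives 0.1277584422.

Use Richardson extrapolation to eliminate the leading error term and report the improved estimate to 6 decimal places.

With r = 1 the leading error scales as h^1, so the weight is 2^1 = 2.
Weighted: 0.2555168844 − 0.1035193034 = 0.1519975810
Denominator 2 − 1 = 1.
0.1519975810 ÷ 1 = 0.1519975810

0.151998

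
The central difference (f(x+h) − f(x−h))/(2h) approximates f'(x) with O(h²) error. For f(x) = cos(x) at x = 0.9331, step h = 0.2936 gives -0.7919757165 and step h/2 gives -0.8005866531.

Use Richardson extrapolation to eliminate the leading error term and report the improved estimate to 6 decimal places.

The method has order 2: 2^2 = 4.
Difference of the inputs: -0.8005866531 − (-0.7919757165) = -0.0086109366
Correction (A(h/2) − A(h))/(4 − 1) = (-0.0086109366)/3 = -0.0028703122
R = A(h/2) + (A(h/2) − A(h))/3 = -0.8005866531 − 0.0028703122 = -0.8034569653

-0.803457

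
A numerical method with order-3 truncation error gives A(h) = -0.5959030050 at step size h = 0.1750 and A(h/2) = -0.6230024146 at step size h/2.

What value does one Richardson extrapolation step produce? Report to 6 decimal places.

r = 3, so 2^r = 8.
Difference of the inputs: -0.6230024146 − (-0.5959030050) = -0.0270994096
Correction (A(h/2) − A(h))/(8 − 1) = (-0.0270994096)/7 = -0.0038713442
R = A(h/2) + (A(h/2) − A(h))/7 = -0.6230024146 − 0.0038713442 = -0.6268737588

-0.626874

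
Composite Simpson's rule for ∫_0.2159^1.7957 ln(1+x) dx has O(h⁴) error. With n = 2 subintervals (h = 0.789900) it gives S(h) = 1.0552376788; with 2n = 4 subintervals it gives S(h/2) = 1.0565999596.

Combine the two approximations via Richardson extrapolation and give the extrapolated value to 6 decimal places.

1.056691

Order 4 gives 2^r = 16 and 2^r − 1 = 15.
16×1.0565999596 = 16.9055993536; 16.9055993536 − 1.0552376788 = 15.8503616748
R = 15.8503616748/15 = 1.0566907783
Gap between inputs: 1.362e-03; correction applied: +0.0000908187.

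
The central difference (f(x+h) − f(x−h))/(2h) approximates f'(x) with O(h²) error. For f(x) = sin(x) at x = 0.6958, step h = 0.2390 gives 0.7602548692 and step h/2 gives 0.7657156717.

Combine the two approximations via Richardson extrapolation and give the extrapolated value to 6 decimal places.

0.767536

Order 2 gives 2^r = 4 and 2^r − 1 = 3.
Weighted: 3.0628626868 − 0.7602548692 = 2.3026078176
Divide by 2^2 − 1 = 3.
Extrapolated: 2.3026078176 / 3 = 0.7675359392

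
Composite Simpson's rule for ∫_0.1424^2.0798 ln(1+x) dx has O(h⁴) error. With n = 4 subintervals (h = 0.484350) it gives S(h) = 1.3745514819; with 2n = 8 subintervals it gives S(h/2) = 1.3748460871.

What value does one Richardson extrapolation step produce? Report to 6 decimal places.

Method order is 4; weight 2^4 = 16.
16·1.3748460871 = 21.9975373936; 21.9975373936 − 1.3745514819 = 20.6229859117
(16·1.3748460871 − 1.3745514819)/(16 − 1) = 1.3748657274
Gap between inputs: 2.946e-04; correction applied: +0.0000196403.

1.374866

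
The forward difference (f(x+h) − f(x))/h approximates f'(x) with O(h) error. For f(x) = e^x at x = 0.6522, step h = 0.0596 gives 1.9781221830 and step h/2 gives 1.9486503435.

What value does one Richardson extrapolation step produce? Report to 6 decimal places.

1.919179

The method has order 1: 2^1 = 2.
2×1.9486503435 − 1.9781221830 = 1.9191785040
Divide by 2^1 − 1 = 1.
R = 1.9191785040/1 = 1.9191785040
Gap between inputs: 2.947e-02; correction applied: −0.0294718395.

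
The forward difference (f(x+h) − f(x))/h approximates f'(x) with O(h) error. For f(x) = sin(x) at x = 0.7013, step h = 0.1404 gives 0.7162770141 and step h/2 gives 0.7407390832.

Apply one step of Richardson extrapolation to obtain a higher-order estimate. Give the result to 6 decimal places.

r = 1, so 2^r = 2.
Top: 2(0.7407390832) − (0.7162770141) = 0.7652011523
Divide by 2^1 − 1 = 1.
(2·0.7407390832 − 0.7162770141)/(2 − 1) = 0.7652011523

0.765201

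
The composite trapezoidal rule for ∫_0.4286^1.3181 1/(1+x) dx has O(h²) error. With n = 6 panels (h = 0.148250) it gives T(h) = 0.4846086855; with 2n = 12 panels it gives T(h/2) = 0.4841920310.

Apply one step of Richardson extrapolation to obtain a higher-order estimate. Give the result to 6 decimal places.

The method has order 2: 2^2 = 4.
2^2 × A(h/2) = 1.9367681240; minus A(h) gives 1.4521594385.
Denominator 4 − 1 = 3.
(4 × 0.4841920310 − 0.4846086855)/(4 − 1) = 0.4840531462
Gap between inputs: 4.167e-04; correction applied: −0.0001388848.

0.484053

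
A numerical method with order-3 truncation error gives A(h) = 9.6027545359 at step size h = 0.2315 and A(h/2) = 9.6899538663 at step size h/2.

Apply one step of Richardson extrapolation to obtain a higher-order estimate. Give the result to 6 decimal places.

Order 3 gives 2^r = 8 and 2^r − 1 = 7.
Numerator 8*A(h/2) − A(h) = 8*9.6899538663 − 9.6027545359 = 67.9168763945
Denominator 8 − 1 = 7.
Result: 9.7024109135
Gap between inputs: 8.720e-02; correction applied: +0.0124570472.

9.702411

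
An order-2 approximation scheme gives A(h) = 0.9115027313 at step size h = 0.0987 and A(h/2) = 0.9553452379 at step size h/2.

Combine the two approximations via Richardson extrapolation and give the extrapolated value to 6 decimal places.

0.969959

Order 2 gives 2^r = 4 and 2^r − 1 = 3.
Top: 4(0.9553452379) − (0.9115027313) = 2.9098782203
Divide by 2^2 − 1 = 3.
2.9098782203 ÷ 3 = 0.9699594068
Gap between inputs: 4.384e-02; correction applied: +0.0146141689.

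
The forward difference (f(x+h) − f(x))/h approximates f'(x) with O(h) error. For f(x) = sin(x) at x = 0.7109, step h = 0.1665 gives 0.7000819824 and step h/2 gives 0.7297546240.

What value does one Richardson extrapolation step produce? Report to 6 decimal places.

Method order is 1; weight 2^1 = 2.
Weighted: 1.4595092480 − 0.7000819824 = 0.7594272656
Divide by 2^1 − 1 = 1.
(2 × 0.7297546240 − 0.7000819824)/(2 − 1) = 0.7594272656

0.759427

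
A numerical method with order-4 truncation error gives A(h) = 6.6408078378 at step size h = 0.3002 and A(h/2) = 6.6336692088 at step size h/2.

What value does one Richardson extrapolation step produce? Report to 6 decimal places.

With r = 4 the leading error scales as h^4, so the weight is 2^4 = 16.
16·6.6336692088 = 106.1387073408; subtract 6.6408078378 → 99.4978995030
Divide by 2^4 − 1 = 15.
R = 99.4978995030/15 = 6.6331933002

6.633193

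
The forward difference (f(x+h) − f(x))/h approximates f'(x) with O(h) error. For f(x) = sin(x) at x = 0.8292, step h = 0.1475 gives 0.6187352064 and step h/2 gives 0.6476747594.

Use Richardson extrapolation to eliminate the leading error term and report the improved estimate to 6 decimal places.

0.676614

Order 1 gives 2^r = 2 and 2^r − 1 = 1.
2·0.6476747594 − 0.6187352064 = 0.6766143124
Denominator 2 − 1 = 1.
So the Richardson estimate is 0.6766143124.
Gap between inputs: 2.894e-02; correction applied: +0.0289395530.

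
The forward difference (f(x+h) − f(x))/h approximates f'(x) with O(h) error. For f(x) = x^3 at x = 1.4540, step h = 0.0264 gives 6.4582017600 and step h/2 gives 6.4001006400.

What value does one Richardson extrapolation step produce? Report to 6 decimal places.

6.342000

With r = 1 the leading error scales as h^1, so the weight is 2^1 = 2.
2^1*A(h/2) = 12.8002012800; minus A(h) gives 6.3419995200.
6.3419995200 ÷ 1 = 6.3419995200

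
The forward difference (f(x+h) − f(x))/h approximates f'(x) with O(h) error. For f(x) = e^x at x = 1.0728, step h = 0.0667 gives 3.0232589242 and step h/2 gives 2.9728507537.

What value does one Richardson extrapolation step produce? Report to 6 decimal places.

2.922443

Leading term ∝ h^1; use weight 2 = 2^1.
2*2.9728507537 = 5.9457015074; subtract 3.0232589242 → 2.9224425832
Denominator 2 − 1 = 1.
R = 2.9224425832/1 = 2.9224425832
Correction |R − A(h/2)| = 5.041e-02; gap |A(h/2) − A(h)| = 5.041e-02.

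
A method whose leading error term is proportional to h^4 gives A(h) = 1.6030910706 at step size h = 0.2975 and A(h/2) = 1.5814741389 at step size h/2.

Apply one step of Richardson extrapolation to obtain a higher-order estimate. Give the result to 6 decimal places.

Error is O(h^4); halving h shrinks it by 2^4 = 16.
16 × 1.5814741389 = 25.3035862224; 25.3035862224 − 1.6030910706 = 23.7004951518
R = 23.7004951518/15 = 1.5800330101

1.580033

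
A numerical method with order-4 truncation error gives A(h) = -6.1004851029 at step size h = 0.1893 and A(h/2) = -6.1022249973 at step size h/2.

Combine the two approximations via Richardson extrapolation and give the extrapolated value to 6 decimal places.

-6.102341

r = 4: numerator weight 16, denominator 15.
16 × (-6.1022249973) − (-6.1004851029) = -91.5351148539
Denominator 16 − 1 = 15.
(-91.5351148539) ÷ 15 = -6.1023409903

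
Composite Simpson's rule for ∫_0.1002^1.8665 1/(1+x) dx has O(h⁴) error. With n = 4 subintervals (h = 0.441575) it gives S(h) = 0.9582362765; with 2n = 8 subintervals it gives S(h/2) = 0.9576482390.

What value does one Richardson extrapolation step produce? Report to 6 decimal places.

0.957609

Error is O(h^4); halving h shrinks it by 2^4 = 16.
Top: 16(0.9576482390) − (0.9582362765) = 14.3641355475
Denominator 16 − 1 = 15.
R = 14.3641355475/15 = 0.9576090365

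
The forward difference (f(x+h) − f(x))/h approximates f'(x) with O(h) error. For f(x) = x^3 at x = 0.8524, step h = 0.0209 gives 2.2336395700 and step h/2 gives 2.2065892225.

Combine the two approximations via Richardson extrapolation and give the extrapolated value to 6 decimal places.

2.179539

With r = 1 the leading error scales as h^1, so the weight is 2^1 = 2.
Weighted: 4.4131784450 − 2.2336395700 = 2.1795388750
Denominator 2 − 1 = 1.
Result: 2.1795388750
Shift from A(h/2): −0.0270503475.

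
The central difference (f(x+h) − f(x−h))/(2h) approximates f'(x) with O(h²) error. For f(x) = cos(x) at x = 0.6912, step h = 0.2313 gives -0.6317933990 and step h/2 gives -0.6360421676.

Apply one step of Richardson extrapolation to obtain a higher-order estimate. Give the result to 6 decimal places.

-0.637458

Leading term ∝ h^2; use weight 4 = 2^2.
4*(-0.6360421676) = -2.5441686704; subtract (-0.6317933990) → -1.9123752714
Divide by 2^2 − 1 = 3.
(4*(-0.6360421676) − (-0.6317933990))/(4 − 1) = -0.6374584238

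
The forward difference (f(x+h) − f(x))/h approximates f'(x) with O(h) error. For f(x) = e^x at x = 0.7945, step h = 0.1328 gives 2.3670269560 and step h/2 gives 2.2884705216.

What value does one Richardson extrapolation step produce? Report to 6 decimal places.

r = 1, so 2^r = 2.
Difference of the inputs: 2.2884705216 − 2.3670269560 = -0.0785564344
Correction (A(h/2) − A(h))/(2 − 1) = (-0.0785564344)/1 = -0.0785564344
R = 2.2884705216 − 0.0785564344 = 2.2099140872

2.209914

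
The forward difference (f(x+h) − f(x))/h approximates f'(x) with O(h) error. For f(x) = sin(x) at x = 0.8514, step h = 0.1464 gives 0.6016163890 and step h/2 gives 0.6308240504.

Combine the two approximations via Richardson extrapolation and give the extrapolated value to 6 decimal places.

0.660032

Method order is 1; weight 2^1 = 2.
A(h/2) − A(h) = 0.6308240504 − 0.6016163890 = 0.0292076614
Correction (A(h/2) − A(h))/(2 − 1) = 0.0292076614/1 = 0.0292076614
R = A(h/2) + (A(h/2) − A(h))/1 = 0.6308240504 + 0.0292076614 = 0.6600317118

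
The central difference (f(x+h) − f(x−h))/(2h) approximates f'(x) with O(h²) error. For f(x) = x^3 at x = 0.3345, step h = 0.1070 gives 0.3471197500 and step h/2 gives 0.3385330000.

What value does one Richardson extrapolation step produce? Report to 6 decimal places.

0.335671

Method order is 2; weight 2^2 = 4.
Difference of the inputs: 0.3385330000 − 0.3471197500 = -0.0085867500
Correction (A(h/2) − A(h))/(4 − 1) = (-0.0085867500)/3 = -0.0028622500
R = 0.3385330000 − 0.0028622500 = 0.3356707500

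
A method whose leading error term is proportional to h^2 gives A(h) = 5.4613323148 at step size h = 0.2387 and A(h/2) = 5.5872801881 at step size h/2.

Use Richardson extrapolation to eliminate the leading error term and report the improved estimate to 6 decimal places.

Order 2 gives 2^r = 4 and 2^r − 1 = 3.
Top: 4(5.5872801881) − (5.4613323148) = 16.8877884376
16.8877884376 ÷ 3 = 5.6292628125
Correction |R − A(h/2)| = 4.198e-02; gap |A(h/2) − A(h)| = 1.259e-01.

5.629263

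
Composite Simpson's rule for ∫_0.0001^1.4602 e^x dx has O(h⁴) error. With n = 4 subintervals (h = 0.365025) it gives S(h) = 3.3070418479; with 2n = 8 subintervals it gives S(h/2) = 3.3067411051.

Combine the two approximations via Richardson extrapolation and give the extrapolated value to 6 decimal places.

3.306721

r = 4: numerator weight 16, denominator 15.
16×3.3067411051 − 3.3070418479 = 49.6008158337
Denominator 16 − 1 = 15.
49.6008158337 ÷ 15 = 3.3067210556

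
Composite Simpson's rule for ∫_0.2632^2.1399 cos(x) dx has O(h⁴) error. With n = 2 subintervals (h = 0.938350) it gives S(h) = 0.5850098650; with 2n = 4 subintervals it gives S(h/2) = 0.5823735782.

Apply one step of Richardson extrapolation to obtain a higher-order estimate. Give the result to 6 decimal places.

With r = 4 the leading error scales as h^4, so the weight is 2^4 = 16.
Difference of the inputs: 0.5823735782 − 0.5850098650 = -0.0026362868
Divide by 2^4 − 1 = 15: (-0.0026362868)/15 = -0.0001757525
R = A(h/2) + (A(h/2) − A(h))/15 = 0.5823735782 − 0.0001757525 = 0.5821978257

0.582198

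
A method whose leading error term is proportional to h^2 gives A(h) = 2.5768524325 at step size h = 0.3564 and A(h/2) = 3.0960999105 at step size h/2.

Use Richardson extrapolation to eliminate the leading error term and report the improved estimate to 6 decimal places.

Leading term ∝ h^2; use weight 4 = 2^2.
Numerator 4*A(h/2) − A(h) = 4*3.0960999105 − 2.5768524325 = 9.8075472095
Denominator 4 − 1 = 3.
So the Richardson estimate is 3.2691824032.
Shift from A(h/2): +0.1730824927.

3.269182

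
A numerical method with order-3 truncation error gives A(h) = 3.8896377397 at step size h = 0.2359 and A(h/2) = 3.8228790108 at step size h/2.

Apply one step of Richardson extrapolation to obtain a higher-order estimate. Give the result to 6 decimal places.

3.813342

Leading term ∝ h^3; use weight 8 = 2^3.
8×3.8228790108 − 3.8896377397 = 26.6933943467
Divide by 2^3 − 1 = 7.
Result: 3.8133420495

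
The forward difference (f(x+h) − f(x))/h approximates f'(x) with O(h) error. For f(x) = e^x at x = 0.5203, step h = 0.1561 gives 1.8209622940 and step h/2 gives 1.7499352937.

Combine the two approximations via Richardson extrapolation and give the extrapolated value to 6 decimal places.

1.678908

r = 1: numerator weight 2, denominator 1.
2 × 1.7499352937 = 3.4998705874; 3.4998705874 − 1.8209622940 = 1.6789082934
Denominator 2 − 1 = 1.
1.6789082934 ÷ 1 = 1.6789082934
Gap between inputs: 7.103e-02; correction applied: −0.0710270003.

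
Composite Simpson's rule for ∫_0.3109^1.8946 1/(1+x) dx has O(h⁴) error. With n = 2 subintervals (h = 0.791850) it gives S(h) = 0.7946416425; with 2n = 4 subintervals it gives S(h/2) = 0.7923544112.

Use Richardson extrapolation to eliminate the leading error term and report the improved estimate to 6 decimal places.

0.792202

The method has order 4: 2^4 = 16.
16*0.7923544112 − 0.7946416425 = 11.8830289367
(16*0.7923544112 − 0.7946416425)/(16 − 1) = 0.7922019291
Shift from A(h/2): −0.0001524821.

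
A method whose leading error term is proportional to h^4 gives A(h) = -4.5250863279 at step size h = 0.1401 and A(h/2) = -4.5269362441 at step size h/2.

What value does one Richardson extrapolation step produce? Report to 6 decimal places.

With r = 4 the leading error scales as h^4, so the weight is 2^4 = 16.
A(h/2) − A(h) = -4.5269362441 − (-4.5250863279) = -0.0018499162
Correction (A(h/2) − A(h))/(16 − 1) = (-0.0018499162)/15 = -0.0001233277
R = A(h/2) + (A(h/2) − A(h))/15 = -4.5269362441 − 0.0001233277 = -4.5270595718
Correction |R − A(h/2)| = 1.233e-04; gap |A(h/2) − A(h)| = 1.850e-03.

-4.527060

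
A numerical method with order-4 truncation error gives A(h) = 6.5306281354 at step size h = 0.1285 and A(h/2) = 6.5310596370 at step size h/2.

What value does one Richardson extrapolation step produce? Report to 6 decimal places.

6.531088

The method has order 4: 2^4 = 16.
16·6.5310596370 − 6.5306281354 = 97.9663260566
97.9663260566 ÷ 15 = 6.5310884038
Shift from A(h/2): +0.0000287668.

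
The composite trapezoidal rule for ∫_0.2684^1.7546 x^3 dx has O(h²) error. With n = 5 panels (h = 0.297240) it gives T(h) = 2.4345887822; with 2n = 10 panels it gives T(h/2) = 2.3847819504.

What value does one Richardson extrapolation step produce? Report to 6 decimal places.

2.368180

Order 2 gives 2^r = 4 and 2^r − 1 = 3.
Numerator 4·A(h/2) − A(h) = 4·2.3847819504 − 2.4345887822 = 7.1045390194
Divide by 2^2 − 1 = 3.
Result: 2.3681796731
Correction |R − A(h/2)| = 1.660e-02; gap |A(h/2) − A(h)| = 4.981e-02.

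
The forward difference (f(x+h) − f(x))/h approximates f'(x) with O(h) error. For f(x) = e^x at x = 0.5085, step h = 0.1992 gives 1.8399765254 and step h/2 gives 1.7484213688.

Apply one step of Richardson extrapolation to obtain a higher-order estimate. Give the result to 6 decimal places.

1.656866

Leading term ∝ h^1; use weight 2 = 2^1.
Difference of the inputs: 1.7484213688 − 1.8399765254 = -0.0915551566
Divide by 2^1 − 1 = 1: (-0.0915551566)/1 = -0.0915551566
R = 1.7484213688 − 0.0915551566 = 1.6568662122
Shift from A(h/2): −0.0915551566.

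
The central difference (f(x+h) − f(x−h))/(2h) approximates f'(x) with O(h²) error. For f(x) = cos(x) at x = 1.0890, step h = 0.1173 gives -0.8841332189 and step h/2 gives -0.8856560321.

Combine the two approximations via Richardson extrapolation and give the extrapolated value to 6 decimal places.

-0.886164

r = 2, so 2^r = 4.
Top: 4(-0.8856560321) − (-0.8841332189) = -2.6584909095
(-2.6584909095) ÷ 3 = -0.8861636365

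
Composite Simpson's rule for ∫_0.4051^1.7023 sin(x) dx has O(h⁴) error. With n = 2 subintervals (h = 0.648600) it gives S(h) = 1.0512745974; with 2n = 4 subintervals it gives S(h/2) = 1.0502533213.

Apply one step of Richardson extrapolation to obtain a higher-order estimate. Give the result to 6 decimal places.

1.050185

Order 4 gives 2^r = 16 and 2^r − 1 = 15.
Difference of the inputs: 1.0502533213 − 1.0512745974 = -0.0010212761
Correction (A(h/2) − A(h))/(16 − 1) = (-0.0010212761)/15 = -0.0000680851
R = 1.0502533213 − 0.0000680851 = 1.0501852362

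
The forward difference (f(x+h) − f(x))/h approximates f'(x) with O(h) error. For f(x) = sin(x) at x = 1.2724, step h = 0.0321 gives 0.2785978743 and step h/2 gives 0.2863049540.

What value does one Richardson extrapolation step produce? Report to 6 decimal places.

0.294012

r = 1: numerator weight 2, denominator 1.
Weighted: 0.5726099080 − 0.2785978743 = 0.2940120337
Denominator 2 − 1 = 1.
Extrapolated: 0.2940120337 / 1 = 0.2940120337
Correction |R − A(h/2)| = 7.707e-03; gap |A(h/2) − A(h)| = 7.707e-03.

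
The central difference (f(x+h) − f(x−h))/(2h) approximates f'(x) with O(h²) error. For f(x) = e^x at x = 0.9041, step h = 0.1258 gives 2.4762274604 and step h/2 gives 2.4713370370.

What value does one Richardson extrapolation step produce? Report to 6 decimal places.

The method has order 2: 2^2 = 4.
4*2.4713370370 = 9.8853481480; 9.8853481480 − 2.4762274604 = 7.4091206876
Extrapolated: 7.4091206876 / 3 = 2.4697068959

2.469707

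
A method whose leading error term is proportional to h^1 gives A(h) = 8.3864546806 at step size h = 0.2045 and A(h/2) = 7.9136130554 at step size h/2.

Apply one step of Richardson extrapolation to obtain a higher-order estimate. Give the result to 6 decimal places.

7.440771

Order 1 gives 2^r = 2 and 2^r − 1 = 1.
Weighted: 15.8272261108 − 8.3864546806 = 7.4407714302
Denominator 2 − 1 = 1.
(2*7.9136130554 − 8.3864546806)/(2 − 1) = 7.4407714302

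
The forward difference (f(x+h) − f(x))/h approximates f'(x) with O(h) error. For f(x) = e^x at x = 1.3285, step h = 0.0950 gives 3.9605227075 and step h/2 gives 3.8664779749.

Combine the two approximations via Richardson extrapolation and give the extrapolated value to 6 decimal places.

3.772433

With r = 1 the leading error scales as h^1, so the weight is 2^1 = 2.
2*3.8664779749 − 3.9605227075 = 3.7724332423
R = 3.7724332423/1 = 3.7724332423
Gap between inputs: 9.404e-02; correction applied: −0.0940447326.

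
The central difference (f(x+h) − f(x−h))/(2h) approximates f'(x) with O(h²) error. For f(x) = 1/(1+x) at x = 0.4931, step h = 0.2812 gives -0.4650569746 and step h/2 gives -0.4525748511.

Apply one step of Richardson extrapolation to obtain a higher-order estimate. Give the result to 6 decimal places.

-0.448414

r = 2, so 2^r = 4.
A(h/2) − A(h) = -0.4525748511 − (-0.4650569746) = 0.0124821235
Divide by 2^2 − 1 = 3: 0.0124821235/3 = 0.0041607078
R = -0.4525748511 + 0.0041607078 = -0.4484141433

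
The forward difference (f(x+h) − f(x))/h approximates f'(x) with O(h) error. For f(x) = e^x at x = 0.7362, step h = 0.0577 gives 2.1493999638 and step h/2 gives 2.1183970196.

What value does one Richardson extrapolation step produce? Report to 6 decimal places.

Method order is 1; weight 2^1 = 2.
2·2.1183970196 − 2.1493999638 = 2.0873940754
Denominator 2 − 1 = 1.
(2·2.1183970196 − 2.1493999638)/(2 − 1) = 2.0873940754
Correction |R − A(h/2)| = 3.100e-02; gap |A(h/2) − A(h)| = 3.100e-02.

2.087394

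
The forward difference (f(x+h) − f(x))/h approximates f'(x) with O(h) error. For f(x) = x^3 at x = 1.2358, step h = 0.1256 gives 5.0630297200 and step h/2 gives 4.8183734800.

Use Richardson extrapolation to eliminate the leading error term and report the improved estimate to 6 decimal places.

4.573717

With r = 1 the leading error scales as h^1, so the weight is 2^1 = 2.
Weighted: 9.6367469600 − 5.0630297200 = 4.5737172400
R = 4.5737172400/1 = 4.5737172400
Correction |R − A(h/2)| = 2.447e-01; gap |A(h/2) − A(h)| = 2.447e-01.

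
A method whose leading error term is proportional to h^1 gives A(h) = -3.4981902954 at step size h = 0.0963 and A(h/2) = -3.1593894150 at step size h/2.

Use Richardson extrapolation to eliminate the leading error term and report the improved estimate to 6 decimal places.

-2.820589

r = 1: numerator weight 2, denominator 1.
Weighted: (-6.3187788300) − (-3.4981902954) = -2.8205885346
Extrapolated: (-2.8205885346) / 1 = -2.8205885346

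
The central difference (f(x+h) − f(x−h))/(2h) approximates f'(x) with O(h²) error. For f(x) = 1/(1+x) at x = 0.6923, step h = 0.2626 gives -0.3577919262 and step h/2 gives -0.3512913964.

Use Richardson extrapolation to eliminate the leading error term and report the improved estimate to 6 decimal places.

With r = 2 the leading error scales as h^2, so the weight is 2^2 = 4.
A(h/2) − A(h) = -0.3512913964 − (-0.3577919262) = 0.0065005298
Correction (A(h/2) − A(h))/(4 − 1) = 0.0065005298/3 = 0.0021668433
R = -0.3512913964 + 0.0021668433 = -0.3491245531

-0.349125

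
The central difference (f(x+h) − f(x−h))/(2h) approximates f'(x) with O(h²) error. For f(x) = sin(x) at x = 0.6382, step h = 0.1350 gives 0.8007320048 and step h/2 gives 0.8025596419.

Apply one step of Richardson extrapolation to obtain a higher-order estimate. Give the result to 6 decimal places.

0.803169

r = 2: numerator weight 4, denominator 3.
Numerator 4·A(h/2) − A(h) = 4·0.8025596419 − 0.8007320048 = 2.4095065628
Denominator 4 − 1 = 3.
Result: 0.8031688543
Gap between inputs: 1.828e-03; correction applied: +0.0006092124.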